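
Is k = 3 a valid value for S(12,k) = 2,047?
No

Working:
S(12,3) = 3·S(11,3) + S(11,2) = 3·28,501 + 1,023 = 86,526, which does not equal 2,047.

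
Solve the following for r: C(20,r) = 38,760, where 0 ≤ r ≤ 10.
C(20,r) is increasing for 0 ≤ r ≤ 10. Stepping up (C(20,r+1) = C(20,r)·(20−r)/(r+1)): C(20,1) = 20, C(20,2) = 190, C(20,3) = 1,140, C(20,4) = 4,845, C(20,5) = 15,504, C(20,6) = 38,760 ✓. So r = 6.
Final answer: 6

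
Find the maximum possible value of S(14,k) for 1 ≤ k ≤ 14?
63,436,373

Explanation: Row S(14,k) for k = 1..14 (via S(n,k) = k·S(n−1,k) + S(n−1,k−1)): 1, 8,191, 788,970, 10,391,745, 40,075,035, 63,436,373, 49,329,280, 20,912,320, 5,135,130, 752,752, 66,066, 3,367, 91, 1. The row is unimodal; maximum at k = 6: 63,436,373.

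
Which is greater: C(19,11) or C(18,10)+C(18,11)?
Equal

Solution: By Pascal's identity: C(19,11) = C(18,10)+C(18,11) = 75,582. Equal.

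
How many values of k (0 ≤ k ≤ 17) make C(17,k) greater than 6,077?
8

Solution: Row 17 is unimodal and symmetric about k=17/2. C(17,4)=2,380 ≤ 6,077; C(17,5)=6,188 > 6,077; by symmetry C(17,k) > 6,077 for k = 5..12. That's 12 - 5 + 1 = 8 values.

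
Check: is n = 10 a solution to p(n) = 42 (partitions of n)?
Yes

Explanation: Pentagonal recurrence p(n) = p(n−1) + p(n−2) − p(n−5) − p(n−7) + …: p(10) = p(9) + p(8) − p(5) − p(3) = 30 + 22 − 7 − 3 = 42, which equals 42.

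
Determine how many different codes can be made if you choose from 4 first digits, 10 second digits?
40

Solution: By the multiplication principle: 4 × 10 = 40.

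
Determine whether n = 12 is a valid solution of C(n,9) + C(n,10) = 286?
C(12,9) + C(12,10) = 220 + 66 = 286, which equals 286.

Answer: Yes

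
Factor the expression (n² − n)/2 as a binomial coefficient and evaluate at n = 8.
(n² − n)/2 = n(n−1)/2 = C(n,2). At n = 8: C(8,2) = 28.
Final answer: C(n,2); C(8,2) = 28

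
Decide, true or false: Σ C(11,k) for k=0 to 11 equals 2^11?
Binomial theorem: Σ C(11,k) = (1+1)^11 = 2^11 = 2,048; RHS 2^11 = 2,048.

Answer: True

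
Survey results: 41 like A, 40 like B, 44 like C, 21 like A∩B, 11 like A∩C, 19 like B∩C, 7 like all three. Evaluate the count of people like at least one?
81

|A∪B∪C| = 41+40+44-21-11-19+7 = 81.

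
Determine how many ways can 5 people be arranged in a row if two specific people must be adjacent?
Treat pair as unit: (5-1)! arrangements × 2 internal orders = 48.
Final answer: 48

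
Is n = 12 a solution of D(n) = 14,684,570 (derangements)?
No

Solution: D(12) = (12-1)·[D(11) + D(10)] = 11·[14,684,570 + 1,334,961] = 176,214,841, which does not equal 14,684,570.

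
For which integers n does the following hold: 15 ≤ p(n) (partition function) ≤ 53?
7, 8, 9, 10

Explanation: Tabulating p(n) via p(n) = p(n−1) + p(n−2) − p(n−5) − p(n−7) + …: p(6)=11; p(7)=15; p(8)=22; p(9)=30; p(10)=42; p(11)=56. So valid n = 7, 8, 9, 10.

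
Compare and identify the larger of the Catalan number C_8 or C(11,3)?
C_8

Solution: C_8 = C(16,8)/(8+1) = 12,870/9 = 1,430; C(11,3) = 165.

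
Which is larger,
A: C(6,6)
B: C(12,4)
B

A=C(6,6)=1, B=C(12,4)=495.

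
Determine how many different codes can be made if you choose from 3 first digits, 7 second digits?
21

Solution: By the multiplication principle: 3 × 7 = 21.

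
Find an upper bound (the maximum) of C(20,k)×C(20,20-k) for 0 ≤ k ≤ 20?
C(20,k)·C(20,20-k) = C(20,k)², maximised at the centre k = 10: C(20,10)² = 34,134,779,536.

Answer: 34,134,779,536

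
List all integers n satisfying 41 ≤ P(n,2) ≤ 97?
7, 8, 9, 10

Solution: P(6,2)=30; P(7,2)=42; P(8,2)=56; P(9,2)=72; P(10,2)=90; P(11,2)=110. So valid n = 7, 8, 9, 10.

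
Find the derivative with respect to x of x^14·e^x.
Product rule: d/dx[x^14]·e^x + x^14·d/dx[e^x] = 14x^{13}e^x + x^14e^x.

Answer: (14x^13 + x^14)e^x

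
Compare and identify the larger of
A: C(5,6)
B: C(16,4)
A=C(5,6)=0, B=C(16,4)=1,820.

Answer: B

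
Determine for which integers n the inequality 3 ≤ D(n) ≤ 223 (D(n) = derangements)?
Using D(n) = (n−1)[D(n−1) + D(n−2)] with D(1)=0, D(2)=1: D(3)=2; D(4)=9; D(5)=44; D(6)=265. So valid n = 4, 5.
Final answer: 4, 5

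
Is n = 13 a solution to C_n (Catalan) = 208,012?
No

Explanation: C_13 = C(26,13)/(13+1) = 10,400,600/14 = 742,900, which does not equal 208,012.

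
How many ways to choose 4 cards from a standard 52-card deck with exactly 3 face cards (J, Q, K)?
8,800

Explanation: 12 face cards and 40 non-face cards: C(12,3) × C(40,1) = 220 × 40 = 8,800.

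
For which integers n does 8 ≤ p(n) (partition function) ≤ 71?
Tabulating p(n) via p(n) = p(n−1) + p(n−2) − p(n−5) − p(n−7) + …: p(5)=7; p(6)=11; p(7)=15; p(8)=22; p(9)=30; p(10)=42; p(11)=56; p(12)=77. So valid n = 6, 7, 8, 9, 10, 11.
Final answer: 6, 7, 8, 9, 10, 11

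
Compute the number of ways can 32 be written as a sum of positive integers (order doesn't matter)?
8,349
Pentagonal recurrence p(n) = p(n−1) + p(n−2) − p(n−5) − p(n−7) + …: p(32) = p(31) + p(30) − p(27) − p(25) + p(20) + p(17) − p(10) − p(6) = 6,842 + 5,604 − 3,010 − 1,958 + 627 + 297 − 42 − 11 = 8,349.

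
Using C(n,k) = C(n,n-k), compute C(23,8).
490,314

Solution: C(23,8) = C(23,15) = 490,314.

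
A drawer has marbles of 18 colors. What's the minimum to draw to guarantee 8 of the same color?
127

Working:
Worst case: 7 of each = 126. One more: 127.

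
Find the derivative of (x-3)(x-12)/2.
(2x - 15)/2

d/dx[(x-3)(x-12)] = (x-12) + (x-3) = 2x - 15. Dividing by 2 gives (2x - 15)/2.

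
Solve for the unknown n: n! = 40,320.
8
n! is strictly increasing. 6! = 720, 7! = 5,040, 8! = 40,320 ✓. So n = 8.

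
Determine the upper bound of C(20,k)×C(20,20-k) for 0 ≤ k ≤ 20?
34,134,779,536

Solution: C(20,k)·C(20,20-k) = C(20,k)², maximised at the centre k = 10: C(20,10)² = 34,134,779,536.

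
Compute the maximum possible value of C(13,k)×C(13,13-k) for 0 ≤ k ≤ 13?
2,944,656

Reasoning: C(13,k)·C(13,13-k) = C(13,k)², maximised at the centre k = 6: C(13,6)² = 2,944,656.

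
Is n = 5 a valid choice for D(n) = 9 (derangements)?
D(5) = (5-1)·[D(4) + D(3)] = 4·[9 + 2] = 44, which does not equal 9.

Answer: No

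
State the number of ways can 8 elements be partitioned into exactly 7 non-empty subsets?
28

Solution: This equals S(8,7), the Stirling number of the 2nd kind.
Using the Stirling recurrence: S(n,k) = k·S(n-1,k) + S(n-1,k-1)
S(8,7) = 7·S(7,7) + S(7,6)
         = 7·1 + 21
         = 7 + 21
         = 28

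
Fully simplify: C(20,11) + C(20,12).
293,930

Solution: By Pascal's identity: C(21,12) = 293,930.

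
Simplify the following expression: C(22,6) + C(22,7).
245,157

Explanation: By Pascal's identity: C(23,7) = 245,157.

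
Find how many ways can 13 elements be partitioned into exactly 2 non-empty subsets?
4,095

Working:
This equals S(13,2), the Stirling number of the 2nd kind.
Using the Stirling recurrence: S(n,k) = k·S(n-1,k) + S(n-1,k-1)
S(13,2) = 2·S(12,2) + S(12,1)
         = 2·2047 + 1
         = 4094 + 1
         = 4,095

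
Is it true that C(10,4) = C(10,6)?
True

Explanation: Symmetry C(n,k) = C(n,n-k): C(10,4) = 210 and C(10,6) = 210. Both sides agree, so the statement holds.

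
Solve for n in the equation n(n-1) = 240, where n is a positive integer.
16

n² − n − 240 = 0, so n = (1 ± √(1 + 4·240))/2 = (1 ± √961)/2 = (1 ± 31)/2, i.e. n = 16 or n = -15. Taking the positive root, n = 16 (check: 16×15 = 240).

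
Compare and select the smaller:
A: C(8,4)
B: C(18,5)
A

A=C(8,4)=70, B=C(18,5)=8,568.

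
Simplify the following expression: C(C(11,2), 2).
1,485

Working:
C(11,2) = 55, then C(55, 2) = 1,485.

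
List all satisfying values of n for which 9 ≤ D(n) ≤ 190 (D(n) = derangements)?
4, 5

Working:
Using D(n) = (n−1)[D(n−1) + D(n−2)] with D(1)=0, D(2)=1: D(3)=2; D(4)=9; D(5)=44; D(6)=265. So valid n = 4, 5.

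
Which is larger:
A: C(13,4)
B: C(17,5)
B

Explanation: A=C(13,4)=715, B=C(17,5)=6,188.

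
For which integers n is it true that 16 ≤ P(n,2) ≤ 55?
5, 6, 7

Working:
P(4,2)=12; P(5,2)=20; P(6,2)=30; P(7,2)=42; P(8,2)=56. So valid n = 5, 6, 7.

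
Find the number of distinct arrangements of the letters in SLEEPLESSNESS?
1,081,080

Solution: Word has 13 letters (S=5, L=2, E=4, P=1, N=1). Arrangements: 13!/Π(k!) = 1,081,080.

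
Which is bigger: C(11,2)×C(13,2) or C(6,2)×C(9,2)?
C(11,2)×C(13,2)

Working:
C(11,2)×C(13,2)=4,290, C(6,2)×C(9,2)=540.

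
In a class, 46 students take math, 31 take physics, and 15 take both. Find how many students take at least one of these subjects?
62

Working:
|A∪B| = |A|+|B|-|A∩B| = 46+31-15 = 62.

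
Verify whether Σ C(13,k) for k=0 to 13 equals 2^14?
False

Reasoning: Binomial theorem: Σ C(13,k) = (1+1)^13 = 2^13 = 8,192; RHS 2^14 = 16,384.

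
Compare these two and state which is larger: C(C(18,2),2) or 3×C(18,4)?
C(C(18,2),2)

C(C(18,2),2)=11,628, 3×C(18,4)=9,180.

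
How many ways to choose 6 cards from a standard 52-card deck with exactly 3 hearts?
13 hearts and 39 non-hearts: C(13,3) × C(39,3) = 286 × 9139 = 2,613,754.

Answer: 2,613,754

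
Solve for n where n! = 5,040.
7

Reasoning: n! is strictly increasing. 5! = 120, 6! = 720, 7! = 5,040 ✓. So n = 7.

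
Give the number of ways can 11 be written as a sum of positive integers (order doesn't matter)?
56

Pentagonal recurrence p(n) = p(n−1) + p(n−2) − p(n−5) − p(n−7) + …: p(11) = p(10) + p(9) − p(6) − p(4) = 42 + 30 − 11 − 5 = 56.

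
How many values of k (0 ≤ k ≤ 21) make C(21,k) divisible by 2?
14

Checking C(21,k) mod 2 for k = 0..21: divisible at k = 2, 3, 6, 7, 8, 9, 10, 11, 12, 13, 14, 15, 18, 19. That's 14 values.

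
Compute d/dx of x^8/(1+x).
(8x^7(1+x) - x^8)/(1+x)²

Reasoning: Quotient rule: [8x^{7}(1+x) - x^8]/(1+x)².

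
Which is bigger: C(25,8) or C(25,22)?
C(25,8)
C(25,8)=1,081,575, C(25,22)=2,300.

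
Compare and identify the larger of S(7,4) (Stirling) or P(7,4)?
P(7,4)

Reasoning: S(7,4) = 4·S(6,4) + S(6,3) = 4·65 + 90 = 350; P(7,4) = 840.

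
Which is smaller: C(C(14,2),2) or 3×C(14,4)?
3×C(14,4)

Solution: C(C(14,2),2)=4,095, 3×C(14,4)=3,003.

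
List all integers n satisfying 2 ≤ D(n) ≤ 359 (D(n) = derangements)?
3, 4, 5, 6

Using D(n) = (n−1)[D(n−1) + D(n−2)] with D(1)=0, D(2)=1: D(2)=1; D(3)=2; D(4)=9; D(5)=44; D(6)=265; D(7)=1,854. So valid n = 3, 4, 5, 6.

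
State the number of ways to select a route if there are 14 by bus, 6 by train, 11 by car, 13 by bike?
By the addition principle: 14 + 6 + 11 + 13 = 44.
Final answer: 44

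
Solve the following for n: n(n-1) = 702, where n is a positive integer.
n² − n − 702 = 0, so n = (1 ± √(1 + 4·702))/2 = (1 ± √2,809)/2 = (1 ± 53)/2, i.e. n = 27 or n = -26. Taking the positive root, n = 27 (check: 27×26 = 702).

Answer: 27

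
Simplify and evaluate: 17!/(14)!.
4,080
This equals 17×16×15 = 4,080.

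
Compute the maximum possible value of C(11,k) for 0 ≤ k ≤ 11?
462
Maximum at k = 5 or k = 6: C(11,5) = 462.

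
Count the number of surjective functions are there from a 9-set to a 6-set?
1,905,120

Onto functions = 6! × S(9,6)
First compute S(9,6) via recurrence:
Using the Stirling recurrence: S(n,k) = k·S(n-1,k) + S(n-1,k-1)
S(9,6) = 6·S(8,6) + S(8,5)
         = 6·266 + 1050
         = 1596 + 1050
         = 2,646
Then: 720 × 2646 = 1,905,120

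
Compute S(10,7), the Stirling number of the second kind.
Using the Stirling recurrence: S(n,k) = k·S(n-1,k) + S(n-1,k-1)
S(10,7) = 7·S(9,7) + S(9,6)
         = 7·462 + 2646
         = 3234 + 2646
         = 5,880

Answer: 5,880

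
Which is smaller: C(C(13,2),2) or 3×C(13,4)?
C(C(13,2),2)=3,003, 3×C(13,4)=2,145.
Final answer: 3×C(13,4)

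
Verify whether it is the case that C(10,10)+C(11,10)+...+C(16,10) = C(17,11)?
True

Explanation: Hockey stick identity gives Σ = C(17,11) = 12,376; RHS C(17,11) = 12,376.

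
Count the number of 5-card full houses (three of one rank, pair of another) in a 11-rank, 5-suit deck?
Triple rank: 11. Triple suits: C(5,3)=10. Pair rank: 10. Pair suits: C(5,2)=10. Total: 11,000.

Answer: 11,000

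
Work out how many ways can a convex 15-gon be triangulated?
Using the Catalan number formula: C_n = C(2n, n) / (n+1)
C_13 = C(26, 13) / (13+1)
     = 10400600 / 14
     = 742,900
Final answer: 742,900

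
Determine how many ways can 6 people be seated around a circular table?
120

Explanation: Circular arrangements: (6-1)! = 120.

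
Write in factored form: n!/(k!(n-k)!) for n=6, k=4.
C(6,4) = 15

Working:
This is the binomial coefficient C(6,4) = 15.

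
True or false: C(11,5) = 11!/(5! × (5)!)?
False

Solution: The correct denominator is 5!×6!, giving C(11,5) = 462; the stated RHS is 11!/(5!×5!) = 2,772 ≠ 462, so the statement does not hold.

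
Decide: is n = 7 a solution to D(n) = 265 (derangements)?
D(7) = (7-1)·[D(6) + D(5)] = 6·[265 + 44] = 1,854, which does not equal 265.
Final answer: No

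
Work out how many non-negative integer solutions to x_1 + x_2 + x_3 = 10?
66

Explanation: C(10+3-1, 3-1) = 66.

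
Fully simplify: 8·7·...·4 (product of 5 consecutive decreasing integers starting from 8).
6,720

Reasoning: This is P(8,5) = 8!/(3)! = 6,720.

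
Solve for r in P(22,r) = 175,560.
4

Explanation: P(22,r) = 22·21·…·(22−r+1), a product of r factors. Multiplying down from 22: 22 = 22; 22·21 = 462; 22·21·20 = 9,240; 22·21·20·19 = 175,560 ✓ (4 factors). So r = 4.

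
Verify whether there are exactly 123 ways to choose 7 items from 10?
False

Solution: C(10,7) = 120 ≠ 123.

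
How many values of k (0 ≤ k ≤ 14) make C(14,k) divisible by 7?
12

Explanation: Checking C(14,k) mod 7 for k = 0..14: divisible at k = 1, 2, 3, 4, 5, 6, 8, 9, 10, 11, 12, 13. That's 12 values.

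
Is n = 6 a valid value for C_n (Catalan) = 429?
No

Solution: C_6 = C(12,6)/(6+1) = 924/7 = 132, which does not equal 429.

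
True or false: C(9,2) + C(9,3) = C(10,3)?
True

Solution: Pascal's identity C(n,k) + C(n,k+1) = C(n+1,k+1): 36 + 84 = 120 = C(10,3).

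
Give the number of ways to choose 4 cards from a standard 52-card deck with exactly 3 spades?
13 spades and 39 non-spades: C(13,3) × C(39,1) = 286 × 39 = 11,154.

Answer: 11,154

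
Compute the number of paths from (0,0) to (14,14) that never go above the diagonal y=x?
2,674,440
Counted by the Catalan number C_14: C_14 = C(28,14)/(14+1) = 40,116,600/15 = 2,674,440.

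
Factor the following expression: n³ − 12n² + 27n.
n(n − 3)(n − 9)

Explanation: n³ − 12n² + 27n = n(n² − 12n + 27) = n(n − 3)(n − 9).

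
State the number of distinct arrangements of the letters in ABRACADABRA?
83,160

Reasoning: Word has 11 letters (A=5, B=2, R=2, C=1, D=1). Arrangements: 11!/Π(k!) = 83,160.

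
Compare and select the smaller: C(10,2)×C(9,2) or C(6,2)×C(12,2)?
C(6,2)×C(12,2)

Explanation: C(10,2)×C(9,2)=1,620, C(6,2)×C(12,2)=990.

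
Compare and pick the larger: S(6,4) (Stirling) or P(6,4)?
P(6,4)

S(6,4) = 4·S(5,4) + S(5,3) = 4·10 + 25 = 65; P(6,4) = 360.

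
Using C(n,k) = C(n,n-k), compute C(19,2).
171

Working:
C(19,2) = C(19,17) = 171.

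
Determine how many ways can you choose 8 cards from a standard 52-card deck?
752,538,150
C(52,8) = 752,538,150.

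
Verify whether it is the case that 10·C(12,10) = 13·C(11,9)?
Absorption identity k·C(n,k) = n·C(n-1,k-1). LHS = 10·66 = 660; RHS = 13·55 = 715.

Answer: False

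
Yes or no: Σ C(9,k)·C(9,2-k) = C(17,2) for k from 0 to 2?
Vandermonde's identity gives C(18,2) = 153; RHS C(17,2) = 136.

Answer: No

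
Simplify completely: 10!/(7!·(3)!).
120

Explanation: This is C(10,7) = 120.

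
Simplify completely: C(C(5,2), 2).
45

C(5,2) = 10, then C(10, 2) = 45.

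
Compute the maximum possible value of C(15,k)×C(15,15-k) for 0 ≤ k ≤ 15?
C(15,k)·C(15,15-k) = C(15,k)², maximised at the centre k = 7: C(15,7)² = 41,409,225.
Final answer: 41,409,225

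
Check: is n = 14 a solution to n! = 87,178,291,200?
Yes

Solution: 14! = 14·13! = 14·6,227,020,800 = 87,178,291,200, which equals 87,178,291,200.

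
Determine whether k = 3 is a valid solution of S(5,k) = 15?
No

Reasoning: S(5,3) = 3·S(4,3) + S(4,2) = 3·6 + 7 = 25, which does not equal 15.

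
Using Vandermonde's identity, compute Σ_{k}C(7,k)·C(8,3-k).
455

Solution: = C(7+8,3) = C(15,3) = 455.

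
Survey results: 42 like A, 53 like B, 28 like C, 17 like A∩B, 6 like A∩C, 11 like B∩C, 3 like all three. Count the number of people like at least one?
92

|A∪B∪C| = 42+53+28-17-6-11+3 = 92.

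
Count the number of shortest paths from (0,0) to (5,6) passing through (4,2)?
75

Solution: To (4,2): C(6,4)=15. From there: C(5,1)=5. Total: 75.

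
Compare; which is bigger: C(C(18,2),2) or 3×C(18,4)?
C(C(18,2),2)

Reasoning: C(C(18,2),2)=11,628, 3×C(18,4)=9,180.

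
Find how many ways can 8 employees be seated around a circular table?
5,040

Working:
Circular arrangements: (8-1)! = 5,040.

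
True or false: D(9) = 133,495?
False
Derangements of 9 elements: D(9) = (9-1)·[D(8) + D(7)] = 8·[14,833 + 1,854] = 133,496.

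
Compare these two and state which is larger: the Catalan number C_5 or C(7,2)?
C_5

Solution: C_5 = C(10,5)/(5+1) = 252/6 = 42; C(7,2) = 21.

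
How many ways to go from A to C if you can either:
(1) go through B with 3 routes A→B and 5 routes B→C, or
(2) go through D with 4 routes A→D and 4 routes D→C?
Route via B: 3×5=15. Route via D: 4×4=16. Total: 31.

Answer: 31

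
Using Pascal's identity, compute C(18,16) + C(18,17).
C(18,16) + C(18,17) = C(19,17) = 171.
Final answer: 171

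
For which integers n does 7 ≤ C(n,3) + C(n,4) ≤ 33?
5

Working:
C(4,3)+C(4,4)=5; C(5,3)+C(5,4)=15; C(6,3)+C(6,4)=35. So valid n = 5.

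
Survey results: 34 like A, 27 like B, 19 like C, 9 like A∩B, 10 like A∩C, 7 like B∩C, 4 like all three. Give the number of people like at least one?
|A∪B∪C| = 34+27+19-9-10-7+4 = 58.

Answer: 58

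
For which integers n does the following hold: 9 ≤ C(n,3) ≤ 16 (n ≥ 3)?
5

Reasoning: C(4,3)=4; C(5,3)=10; C(6,3)=20. So valid n = 5.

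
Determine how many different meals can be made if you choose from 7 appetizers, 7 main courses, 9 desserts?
441

By the multiplication principle: 7 × 7 × 9 = 441.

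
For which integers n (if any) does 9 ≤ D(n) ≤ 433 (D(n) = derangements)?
4, 5, 6
Using D(n) = (n−1)[D(n−1) + D(n−2)] with D(1)=0, D(2)=1: D(3)=2; D(4)=9; D(5)=44; D(6)=265; D(7)=1,854. So valid n = 4, 5, 6.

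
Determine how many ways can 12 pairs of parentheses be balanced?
208,012

Reasoning: Using the Catalan number formula: C_n = C(2n, n) / (n+1)
C_12 = C(24, 12) / (12+1)
     = 2704156 / 13
     = 208,012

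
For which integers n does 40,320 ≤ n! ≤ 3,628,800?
8, 9, 10

Explanation: n! is strictly increasing; 8! = 40,320 and 10! = 3,628,800, so valid n = 8, 9, 10.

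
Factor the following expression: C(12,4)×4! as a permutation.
P(12,4)

C(12,4)×4! = [12!/(4!(8)!)]×4! = 12!/(8)! = P(12,4) = 11,880.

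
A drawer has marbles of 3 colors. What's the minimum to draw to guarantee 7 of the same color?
19

Worst case: 6 of each = 18. One more: 19.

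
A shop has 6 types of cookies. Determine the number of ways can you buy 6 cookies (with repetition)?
462

Working:
Stars and bars: C(6+6-1, 6) = C(11, 6) = 462.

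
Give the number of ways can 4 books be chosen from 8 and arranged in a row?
1,680

Explanation: P(8,4) = 8!/(8-4)! = 1,680.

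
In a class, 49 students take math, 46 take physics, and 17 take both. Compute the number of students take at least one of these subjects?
78

Explanation: |A∪B| = |A|+|B|-|A∩B| = 49+46-17 = 78.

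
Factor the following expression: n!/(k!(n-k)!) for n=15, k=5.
C(15,5) = 3,003

Solution: This is the binomial coefficient C(15,5) = 3,003.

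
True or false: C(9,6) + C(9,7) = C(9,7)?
False

Working:
Pascal's identity gives C(10,7) = 120, whereas C(9,7) = 36.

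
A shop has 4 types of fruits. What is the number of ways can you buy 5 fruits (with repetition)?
56

Working:
Stars and bars: C(5+4-1, 5) = C(8, 5) = 56.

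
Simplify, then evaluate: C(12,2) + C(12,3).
By Pascal's identity: C(13,3) = 286.
Final answer: 286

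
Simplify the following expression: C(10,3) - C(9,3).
36

Working:
C(10,3) - C(9,3) = C(9,2) = 36.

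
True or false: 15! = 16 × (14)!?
15! = 15 × 14! = 1,307,674,368,000, but 16 × 14! = 1,394,852,659,200.
Final answer: False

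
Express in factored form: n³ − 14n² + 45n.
n(n − 5)(n − 9)

Explanation: n³ − 14n² + 45n = n(n² − 14n + 45) = n(n − 5)(n − 9).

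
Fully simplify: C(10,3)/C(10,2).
C(n,k+1)/C(n,k) = (n−k)/(k+1). Here (10−2)/(2+1) = 8/3 = 8/3.

Answer: 8/3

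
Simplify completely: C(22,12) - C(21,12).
352,716

Solution: C(22,12) - C(21,12) = C(21,11) = 352,716.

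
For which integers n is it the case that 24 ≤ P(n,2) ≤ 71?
6, 7, 8

Reasoning: P(5,2)=20; P(6,2)=30; P(7,2)=42; P(8,2)=56; P(9,2)=72. So valid n = 6, 7, 8.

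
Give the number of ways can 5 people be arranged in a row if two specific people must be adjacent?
48
Treat pair as unit: (5-1)! arrangements × 2 internal orders = 48.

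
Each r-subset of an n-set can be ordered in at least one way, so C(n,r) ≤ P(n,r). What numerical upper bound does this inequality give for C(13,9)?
259,459,200

Working:
P(13,9) = 13·12·11·10·9·8·7·6·5 = 259,459,200, so C(13,9) ≤ 259,459,200. (The bound is loose by a factor of 9! = 362,880: C(13,9) = 259,459,200/362,880 = 715.)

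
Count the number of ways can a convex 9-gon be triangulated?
429
Using the Catalan number formula: C_n = C(2n, n) / (n+1)
C_7 = C(14, 7) / (7+1)
     = 3432 / 8
     = 429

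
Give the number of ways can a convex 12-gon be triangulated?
Using the Catalan number formula: C_n = C(2n, n) / (n+1)
C_10 = C(20, 10) / (10+1)
     = 184756 / 11
     = 16,796

Answer: 16,796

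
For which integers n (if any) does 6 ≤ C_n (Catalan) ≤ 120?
4, 5

Solution: C_3=5; C_4=14; C_5=42; C_6=132. So valid n = 4, 5.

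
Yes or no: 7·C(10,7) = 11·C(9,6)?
No

Explanation: Absorption identity k·C(n,k) = n·C(n-1,k-1). LHS = 7·120 = 840; RHS = 11·84 = 924.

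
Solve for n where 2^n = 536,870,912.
29

536,870,912 = 1,024 × 1,024 × 512 = 2^10 × 2^10 × 2^9 = 2^29, so n = 29.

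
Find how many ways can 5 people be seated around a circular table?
24

Solution: Circular arrangements: (5-1)! = 24.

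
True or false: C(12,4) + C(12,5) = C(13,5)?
True

Reasoning: Pascal's identity C(n,k) + C(n,k+1) = C(n+1,k+1): 495 + 792 = 1,287 = C(13,5).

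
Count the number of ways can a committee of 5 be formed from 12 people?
C(12,5) = 12! / (5! × (12-5)!)
         = 12! / (5! × 7!)
         = 792
Final answer: 792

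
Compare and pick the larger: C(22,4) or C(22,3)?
C(22,4)

Reasoning: C(22,4)=7,315, C(22,3)=1,540.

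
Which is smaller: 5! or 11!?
5!

Reasoning: 5!=120, 11!=39,916,800. 11! > 5!.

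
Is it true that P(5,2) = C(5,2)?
False

Working:
P(5,2) = 20 but C(5,2) = 10; they differ by a factor of 2! = 2, so the statement does not hold.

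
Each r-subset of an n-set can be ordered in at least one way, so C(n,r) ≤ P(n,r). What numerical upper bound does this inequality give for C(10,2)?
90

Reasoning: P(10,2) = 10·9 = 90, so C(10,2) ≤ 90. (The bound is loose by a factor of 2! = 2: C(10,2) = 90/2 = 45.)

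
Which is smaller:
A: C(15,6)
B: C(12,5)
B

A=C(15,6)=5,005, B=C(12,5)=792.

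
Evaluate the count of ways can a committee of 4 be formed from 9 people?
126

Explanation: C(9,4) = 9! / (4! × (9-4)!)
         = 9! / (4! × 5!)
         = 126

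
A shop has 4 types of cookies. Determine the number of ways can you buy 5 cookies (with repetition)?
Stars and bars: C(5+4-1, 5) = C(8, 5) = 56.
Final answer: 56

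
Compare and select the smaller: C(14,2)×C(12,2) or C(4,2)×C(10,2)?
C(4,2)×C(10,2)

C(14,2)×C(12,2)=6,006, C(4,2)×C(10,2)=270.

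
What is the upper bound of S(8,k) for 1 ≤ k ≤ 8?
Row S(8,k) for k = 1..8 (via S(n,k) = k·S(n−1,k) + S(n−1,k−1)): 1, 127, 966, 1,701, 1,050, 266, 28, 1. The row is unimodal; maximum at k = 4: 1,701.
Final answer: 1,701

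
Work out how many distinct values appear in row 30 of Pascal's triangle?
16

Working:
Row 30 has entries C(30,0)..C(30,30); by symmetry C(30,k)=C(30,30-k), giving 16 distinct values.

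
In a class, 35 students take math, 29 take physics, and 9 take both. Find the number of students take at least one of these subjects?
55

Solution: |A∪B| = |A|+|B|-|A∩B| = 35+29-9 = 55.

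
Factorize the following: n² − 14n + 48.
Seek roots whose sum is 14 and product is 48: (6, 8). So n² − 14n + 48 = (n − 6)(n − 8).

Answer: (n − 6)(n − 8)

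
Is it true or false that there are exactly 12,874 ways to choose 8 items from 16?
False
C(16,8) = 12,870 ≠ 12874.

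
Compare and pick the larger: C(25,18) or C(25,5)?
C(25,18)

Reasoning: C(25,18)=480,700, C(25,5)=53,130.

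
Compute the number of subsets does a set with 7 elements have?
128

Solution: Each element can be included or excluded: 2^7 = 128.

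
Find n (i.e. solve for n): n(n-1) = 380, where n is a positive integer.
n² − n − 380 = 0, so n = (1 ± √(1 + 4·380))/2 = (1 ± √1,521)/2 = (1 ± 39)/2, i.e. n = 20 or n = -19. Taking the positive root, n = 20 (check: 20×19 = 380).
Final answer: 20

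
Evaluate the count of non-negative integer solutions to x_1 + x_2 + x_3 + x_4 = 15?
816

C(15+4-1, 4-1) = 816.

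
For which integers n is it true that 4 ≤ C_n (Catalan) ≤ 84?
3, 4, 5

Explanation: C_2=2; C_3=5; C_4=14; C_5=42; C_6=132. So valid n = 3, 4, 5.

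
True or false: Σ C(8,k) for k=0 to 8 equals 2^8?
True

Working:
Binomial theorem: Σ C(8,k) = (1+1)^8 = 2^8 = 256; RHS 2^8 = 256.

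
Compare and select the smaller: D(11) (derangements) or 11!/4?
11!/4

Working:
D(11) = (11-1)·[D(10) + D(9)] = 10·[1,334,961 + 133,496] = 14,684,570; 11!/4 = 39,916,800/4 = 9,979,200.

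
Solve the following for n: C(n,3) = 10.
5

Reasoning: C(n,3) = n(n−1)(n−2)/3! is increasing in n, and n(n−1)(n−2) = 3!·10 = 60 ≈ (n−1)^3 gives n ≈ 4.9. Check: C(3,3) = 1, C(4,3) = 4, C(5,3) = 10 ✓. So n = 5.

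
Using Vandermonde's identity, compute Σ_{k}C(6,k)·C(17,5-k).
= C(6+17,5) = C(23,5) = 33,649.
Final answer: 33,649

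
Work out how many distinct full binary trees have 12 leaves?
58,786

Reasoning: Using the Catalan number formula: C_n = C(2n, n) / (n+1)
C_11 = C(22, 11) / (11+1)
     = 705432 / 12
     = 58,786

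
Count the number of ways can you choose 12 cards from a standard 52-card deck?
206,379,406,870

Reasoning: C(52,12) = 206,379,406,870.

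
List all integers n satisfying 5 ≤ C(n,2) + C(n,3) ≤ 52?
4, 5, 6
C(3,2)+C(3,3)=4; C(4,2)+C(4,3)=10; C(5,2)+C(5,3)=20; C(6,2)+C(6,3)=35; C(7,2)+C(7,3)=56. So valid n = 4, 5, 6.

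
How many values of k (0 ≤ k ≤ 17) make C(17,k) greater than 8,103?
6

Working:
Row 17 is unimodal and symmetric about k=17/2. C(17,5)=6,188 ≤ 8,103; C(17,6)=12,376 > 8,103; by symmetry C(17,k) > 8,103 for k = 6..11. That's 11 - 6 + 1 = 6 values.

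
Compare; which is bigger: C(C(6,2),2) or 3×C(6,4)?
C(C(6,2),2)
C(C(6,2),2)=105, 3×C(6,4)=45.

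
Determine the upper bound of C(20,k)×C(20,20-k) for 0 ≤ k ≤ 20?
34,134,779,536

Working:
C(20,k)·C(20,20-k) = C(20,k)², maximised at the centre k = 10: C(20,10)² = 34,134,779,536.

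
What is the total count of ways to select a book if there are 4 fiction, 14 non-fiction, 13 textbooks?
By the addition principle: 4 + 14 + 13 = 31.
Final answer: 31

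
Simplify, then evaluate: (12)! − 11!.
439,084,800

Explanation: (12)! − 11! = (12)·11! − 11! = (12−1)·11! = 11·11! = 439,084,800.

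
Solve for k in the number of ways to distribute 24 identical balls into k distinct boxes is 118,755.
6

Stars and bars: the count is C(24+k−1, k−1), increasing in k. k=4: C(27,3) = 2,925, k=5: C(28,4) = 20,475, k=6: C(29,5) = 118,755 ✓. So k = 6.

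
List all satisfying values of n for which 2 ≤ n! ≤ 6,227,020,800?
2, 3, 4, 5, 6, 7, 8, 9, 10, 11, 12, 13

Reasoning: n! is strictly increasing; 2! = 2 and 13! = 6,227,020,800, so valid n = 2, 3, 4, 5, 6, 7, 8, 9, 10, 11, 12, 13.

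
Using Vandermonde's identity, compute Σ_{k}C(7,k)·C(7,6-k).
3,003

= C(7+7,6) = C(14,6) = 3,003.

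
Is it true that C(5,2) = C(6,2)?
LHS = C(5,2) = 10; RHS = C(6,2) = 15. 10 ≠ 15, so the statement does not hold.
Final answer: False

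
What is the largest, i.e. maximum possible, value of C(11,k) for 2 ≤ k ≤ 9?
462

C(11,k) is maximised at the centre of the row: C(11,5) = 462.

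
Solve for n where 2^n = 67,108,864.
67,108,864 = 1,024 × 1,024 × 64 = 2^10 × 2^10 × 2^6 = 2^26, so n = 26.
Final answer: 26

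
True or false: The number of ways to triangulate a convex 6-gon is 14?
True

Explanation: Triangulations of a convex 6-gon are counted by the Catalan number C_4: C_4 = C(8,4)/(4+1) = 70/5 = 14.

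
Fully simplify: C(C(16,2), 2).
7,140

C(16,2) = 120, then C(120, 2) = 7,140.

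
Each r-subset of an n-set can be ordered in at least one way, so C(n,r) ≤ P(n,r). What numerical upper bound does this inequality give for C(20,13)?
482,718,652,416,000

Reasoning: P(20,13) = 20·19·18·17·16·15·14·13·12·11·10·9·8 = 482,718,652,416,000, so C(20,13) ≤ 482,718,652,416,000. (The bound is loose by a factor of 13! = 6,227,020,800: C(20,13) = 482,718,652,416,000/6,227,020,800 = 77,520.)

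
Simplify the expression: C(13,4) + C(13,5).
2,002
By Pascal's identity: C(14,5) = 2,002.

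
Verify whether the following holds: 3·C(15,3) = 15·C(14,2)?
True

Solution: Absorption identity k·C(n,k) = n·C(n-1,k-1). LHS = 3·455 = 1,365; RHS = 15·91 = 1,365.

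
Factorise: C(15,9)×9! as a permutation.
P(15,9)
C(15,9)×9! = [15!/(9!(6)!)]×9! = 15!/(6)! = P(15,9) = 1,816,214,400.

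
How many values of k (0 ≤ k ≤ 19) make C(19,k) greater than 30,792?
6

Row 19 is unimodal and symmetric about k=19/2. C(19,6)=27,132 ≤ 30,792; C(19,7)=50,388 > 30,792; by symmetry C(19,k) > 30,792 for k = 7..12. That's 12 - 7 + 1 = 6 values.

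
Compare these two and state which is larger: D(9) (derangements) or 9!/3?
D(9) = (9-1)·[D(8) + D(7)] = 8·[14,833 + 1,854] = 133,496; 9!/3 = 362,880/3 = 120,960.
Final answer: D(9)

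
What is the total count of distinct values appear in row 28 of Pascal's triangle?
15

Row 28 has entries C(28,0)..C(28,28); by symmetry C(28,k)=C(28,28-k), giving 15 distinct values.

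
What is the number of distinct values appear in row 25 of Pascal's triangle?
13

Solution: Row 25 has entries C(25,0)..C(25,25); by symmetry C(25,k)=C(25,25-k), giving 13 distinct values.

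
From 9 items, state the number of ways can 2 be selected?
36
C(9,2) = 9! / (2! × (9-2)!)
         = 9! / (2! × 7!)
         = 36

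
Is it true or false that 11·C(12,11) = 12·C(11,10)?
True

Solution: Absorption identity k·C(n,k) = n·C(n-1,k-1). LHS = 11·12 = 132; RHS = 12·11 = 132.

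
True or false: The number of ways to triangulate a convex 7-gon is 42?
True

Explanation: Triangulations of a convex 7-gon are counted by the Catalan number C_5: C_5 = C(10,5)/(5+1) = 252/6 = 42.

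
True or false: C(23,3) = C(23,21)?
False

Reasoning: C(23,3) = 1,771 but C(23,21) = 253; symmetry gives C(23,3) = C(23,20), not C(23,21).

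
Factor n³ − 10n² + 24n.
n(n − 4)(n − 6)

Reasoning: n³ − 10n² + 24n = n(n² − 10n + 24) = n(n − 4)(n − 6).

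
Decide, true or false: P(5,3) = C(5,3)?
P(5,3) = 60 but C(5,3) = 10; they differ by a factor of 3! = 6, so the statement does not hold.

Answer: False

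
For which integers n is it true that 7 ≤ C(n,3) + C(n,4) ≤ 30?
5

Working:
C(4,3)+C(4,4)=5; C(5,3)+C(5,4)=15; C(6,3)+C(6,4)=35. So valid n = 5.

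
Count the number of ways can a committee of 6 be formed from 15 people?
5,005
C(15,6) = 15! / (6! × (15-6)!)
         = 15! / (6! × 9!)
         = 5,005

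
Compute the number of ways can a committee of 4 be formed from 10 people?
210

Explanation: C(10,4) = 10! / (4! × (10-4)!)
         = 10! / (4! × 6!)
         = 210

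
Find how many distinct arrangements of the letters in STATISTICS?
Word has 10 letters (S=3, T=3, A=1, I=2, C=1). Arrangements: 10!/Π(k!) = 50,400.

Answer: 50,400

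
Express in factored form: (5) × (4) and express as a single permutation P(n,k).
P(5,2) = 5!/(3)!

Working:
Product of 2 consecutive descending integers starting at 5: P(5,2) = 5!/3! = 20.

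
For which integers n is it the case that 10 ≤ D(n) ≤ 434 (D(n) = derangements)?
5, 6

Working:
Using D(n) = (n−1)[D(n−1) + D(n−2)] with D(1)=0, D(2)=1: D(4)=9; D(5)=44; D(6)=265; D(7)=1,854. So valid n = 5, 6.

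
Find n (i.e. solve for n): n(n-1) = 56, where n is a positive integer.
8

Working:
n² − n − 56 = 0, so n = (1 ± √(1 + 4·56))/2 = (1 ± √225)/2 = (1 ± 15)/2, i.e. n = 8 or n = -7. Taking the positive root, n = 8 (check: 8×7 = 56).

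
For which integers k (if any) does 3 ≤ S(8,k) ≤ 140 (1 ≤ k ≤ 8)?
2, 7

Explanation: S(8,1)=1; S(8,2)=127; S(8,3)=966; S(8,4)=1,701; S(8,5)=1,050; S(8,6)=266; S(8,7)=28; S(8,8)=1. So valid k = 2, 7.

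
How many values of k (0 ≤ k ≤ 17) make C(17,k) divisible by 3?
0

Reasoning: Checking C(17,k) mod 3 for k = 0..17: none are divisible by 3. Count = 0.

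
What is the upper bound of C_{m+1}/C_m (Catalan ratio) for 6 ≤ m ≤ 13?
C_{m+1}/C_m = 2(2m+1)/(m+2), which increases with m. Maximum at m = 13: 2·27/15 = 18/5.

Answer: 18/5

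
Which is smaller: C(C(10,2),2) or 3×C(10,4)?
3×C(10,4)

Working:
C(C(10,2),2)=990, 3×C(10,4)=630.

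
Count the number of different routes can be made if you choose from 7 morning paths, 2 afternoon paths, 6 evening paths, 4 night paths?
336
By the multiplication principle: 7 × 2 × 6 × 4 = 336.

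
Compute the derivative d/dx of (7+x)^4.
4(7+x)^3

Reasoning: Using the power rule: d/dx (7+x)^4 = 4(7+x)^{3}.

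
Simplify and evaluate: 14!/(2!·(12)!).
91

Reasoning: This is C(14,2) = 91.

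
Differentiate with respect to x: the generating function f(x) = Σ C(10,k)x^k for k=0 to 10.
Σ k·C(10,k)x^(k-1) for k=1 to 10

Solution: Term-by-term differentiation gives Σ k·C(10,k)x^{k-1} for k=1 to 10.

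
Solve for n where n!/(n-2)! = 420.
n!/(n-2)! = n×(n-1), a product of 2 consecutive integers ≈ (n−0.5)^2. 420^(1/2) + 0.5 ≈ 21.0; check n = 21: 21×20 = 420 ✓. So n = 21.

Answer: 21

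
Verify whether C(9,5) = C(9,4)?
True

Working:
Symmetry C(n,k) = C(n,n-k): C(9,5) = 126 and C(9,4) = 126. Both sides agree, so the statement holds.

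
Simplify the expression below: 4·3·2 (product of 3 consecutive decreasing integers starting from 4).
24
This is P(4,3) = 4!/(1)! = 24.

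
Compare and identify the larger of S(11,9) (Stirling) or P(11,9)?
P(11,9)

Explanation: S(11,9) = 9·S(10,9) + S(10,8) = 9·45 + 750 = 1,155; P(11,9) = 19,958,400.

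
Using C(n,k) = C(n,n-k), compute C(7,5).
21

Explanation: C(7,5) = C(7,2) = 21.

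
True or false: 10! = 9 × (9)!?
10! = 10 × 9! = 3,628,800, but 9 × 9! = 3,265,920.

Answer: False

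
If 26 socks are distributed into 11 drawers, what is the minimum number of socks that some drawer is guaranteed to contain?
3
Pigeonhole: ⌈26/11⌉ = 3.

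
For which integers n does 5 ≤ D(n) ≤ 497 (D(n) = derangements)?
Using D(n) = (n−1)[D(n−1) + D(n−2)] with D(1)=0, D(2)=1: D(3)=2; D(4)=9; D(5)=44; D(6)=265; D(7)=1,854. So valid n = 4, 5, 6.
Final answer: 4, 5, 6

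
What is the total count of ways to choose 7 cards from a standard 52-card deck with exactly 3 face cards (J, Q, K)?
20,105,800

12 face cards and 40 non-face cards: C(12,3) × C(40,4) = 220 × 91,390 = 20,105,800.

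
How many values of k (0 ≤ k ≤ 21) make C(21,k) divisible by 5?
12

Reasoning: Checking C(21,k) mod 5 for k = 0..21: divisible at k = 2, 3, 4, 7, 8, 9, 12, 13, 14, 17, 18, 19. That's 12 values.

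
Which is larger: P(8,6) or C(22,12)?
C(22,12)

Solution: P(8,6)=20,160, C(22,12)=646,646.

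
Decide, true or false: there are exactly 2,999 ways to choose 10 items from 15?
False

Explanation: C(15,10) = 3,003 ≠ 2999.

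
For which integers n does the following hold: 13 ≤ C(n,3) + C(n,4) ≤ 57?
5, 6

C(4,3)+C(4,4)=5; C(5,3)+C(5,4)=15; C(6,3)+C(6,4)=35; C(7,3)+C(7,4)=70. So valid n = 5, 6.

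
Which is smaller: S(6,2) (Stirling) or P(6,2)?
P(6,2)

Reasoning: S(6,2) = 2·S(5,2) + S(5,1) = 2·15 + 1 = 31; P(6,2) = 30.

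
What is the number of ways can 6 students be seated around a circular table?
120
Circular arrangements: (6-1)! = 120.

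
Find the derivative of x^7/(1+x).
Quotient rule: [7x^{6}(1+x) - x^7]/(1+x)².

Answer: (7x^6(1+x) - x^7)/(1+x)²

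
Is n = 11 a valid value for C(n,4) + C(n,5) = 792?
Yes

Solution: C(11,4) + C(11,5) = 330 + 462 = 792, which equals 792.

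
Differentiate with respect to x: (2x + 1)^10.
20(2x + 1)^9

Reasoning: Chain rule: 10(2x+1)^{9} × 2 = 20(2x+1)^{9}.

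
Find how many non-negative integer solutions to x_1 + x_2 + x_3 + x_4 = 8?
165

Solution: C(8+4-1, 4-1) = 165.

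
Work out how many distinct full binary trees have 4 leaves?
5

Reasoning: Using the Catalan number formula: C_n = C(2n, n) / (n+1)
C_3 = C(6, 3) / (3+1)
     = 20 / 4
     = 5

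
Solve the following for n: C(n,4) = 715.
13

Working:
C(n,4) = n(n−1)(n−2)(n−3)/4! is increasing in n, and n(n−1)(n−2)(n−3) = 4!·715 = 17,160 ≈ (n−1.5)^4 gives n ≈ 12.9. Check: C(11,4) = 330, C(12,4) = 495, C(13,4) = 715 ✓. So n = 13.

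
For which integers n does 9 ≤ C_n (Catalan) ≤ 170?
4, 5, 6

Explanation: C_3=5; C_4=14; C_5=42; C_6=132; C_7=429. So valid n = 4, 5, 6.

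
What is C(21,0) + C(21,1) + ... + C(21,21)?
2,097,152

Solution: Sum of binomial coefficients = 2^21 = 2,097,152.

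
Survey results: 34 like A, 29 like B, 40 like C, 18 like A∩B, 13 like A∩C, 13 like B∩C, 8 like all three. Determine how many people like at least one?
67

|A∪B∪C| = 34+29+40-18-13-13+8 = 67.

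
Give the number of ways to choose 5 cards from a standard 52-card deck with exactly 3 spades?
13 spades and 39 non-spades: C(13,3) × C(39,2) = 286 × 741 = 211,926.
Final answer: 211,926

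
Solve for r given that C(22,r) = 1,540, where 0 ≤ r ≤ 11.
3
C(22,r) is increasing for 0 ≤ r ≤ 11. Stepping up (C(22,r+1) = C(22,r)·(22−r)/(r+1)): C(22,1) = 22, C(22,2) = 231, C(22,3) = 1,540 ✓. So r = 3.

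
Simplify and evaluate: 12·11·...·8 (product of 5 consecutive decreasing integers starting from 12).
95,040

Working:
This is P(12,5) = 12!/(7)! = 95,040.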